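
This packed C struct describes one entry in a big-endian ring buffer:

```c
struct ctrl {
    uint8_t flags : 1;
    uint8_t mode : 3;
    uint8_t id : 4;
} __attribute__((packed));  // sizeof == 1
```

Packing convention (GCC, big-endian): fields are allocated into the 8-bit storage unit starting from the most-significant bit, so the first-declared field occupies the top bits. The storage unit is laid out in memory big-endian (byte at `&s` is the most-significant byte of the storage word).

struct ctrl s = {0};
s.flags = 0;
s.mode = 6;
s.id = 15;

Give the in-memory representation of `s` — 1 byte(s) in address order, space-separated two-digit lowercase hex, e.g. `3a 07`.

flags:1 = 0 → 0x0 << 7 → word 0x00
mode:3 = 6 → 0x6 << 4 → word 0x60
id:4 = 15 → 0xf << 0 → word 0x6f
word = 0x6f → big-endian bytes:
  [0]=0x6f

6f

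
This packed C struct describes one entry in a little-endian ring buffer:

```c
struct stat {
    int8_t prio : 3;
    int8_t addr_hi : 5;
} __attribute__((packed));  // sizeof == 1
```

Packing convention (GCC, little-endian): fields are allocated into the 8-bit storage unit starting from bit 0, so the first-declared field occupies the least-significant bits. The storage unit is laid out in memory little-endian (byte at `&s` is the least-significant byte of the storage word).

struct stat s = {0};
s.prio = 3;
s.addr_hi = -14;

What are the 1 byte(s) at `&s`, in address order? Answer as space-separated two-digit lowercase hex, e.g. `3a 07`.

prio (3b) val=3 bits=0x3 at bit 0: 0x03
addr_hi (5b) val=-14 bits=0x12 at bit 3: 0x93
word = 0x93 → little-endian bytes:
  [0]=0x93

93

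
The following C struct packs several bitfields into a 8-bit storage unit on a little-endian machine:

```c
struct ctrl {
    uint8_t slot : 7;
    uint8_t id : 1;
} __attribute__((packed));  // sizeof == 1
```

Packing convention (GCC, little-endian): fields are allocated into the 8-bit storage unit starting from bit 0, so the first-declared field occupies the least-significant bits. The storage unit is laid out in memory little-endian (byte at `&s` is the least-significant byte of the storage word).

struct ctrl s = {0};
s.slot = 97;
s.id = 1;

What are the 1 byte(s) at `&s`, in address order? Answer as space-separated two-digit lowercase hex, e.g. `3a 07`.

e1

slot:7 = 97 → 0x61 << 0 → word 0x61
id:1 = 1 → 0x1 << 7 → word 0xe1
word = 0xe1 → little-endian bytes:
  [0]=0xe1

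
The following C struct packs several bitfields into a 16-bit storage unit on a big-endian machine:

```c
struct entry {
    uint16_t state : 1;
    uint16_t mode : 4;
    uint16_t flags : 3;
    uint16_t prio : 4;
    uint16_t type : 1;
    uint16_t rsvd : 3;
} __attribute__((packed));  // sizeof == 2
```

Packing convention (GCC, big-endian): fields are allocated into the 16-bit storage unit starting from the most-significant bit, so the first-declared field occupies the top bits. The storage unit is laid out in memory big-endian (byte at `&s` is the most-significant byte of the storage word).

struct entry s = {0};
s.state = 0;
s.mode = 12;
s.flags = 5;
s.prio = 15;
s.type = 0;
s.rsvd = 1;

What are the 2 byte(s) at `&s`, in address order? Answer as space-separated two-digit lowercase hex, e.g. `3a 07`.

65 f1

[15+:1] state=0 & 0x1 = 0x0; word=0x0000
[11+:4] mode=12 & 0xf = 0xc; word=0x6000
[8+:3] flags=5 & 0x7 = 0x5; word=0x6500
[4+:4] prio=15 & 0xf = 0xf; word=0x65f0
[3+:1] type=0 & 0x1 = 0x0; word=0x65f0
[0+:3] rsvd=1 & 0x7 = 0x1; word=0x65f1
word = 0x65f1 → big-endian bytes:
  [0]=0x65  [1]=0xf1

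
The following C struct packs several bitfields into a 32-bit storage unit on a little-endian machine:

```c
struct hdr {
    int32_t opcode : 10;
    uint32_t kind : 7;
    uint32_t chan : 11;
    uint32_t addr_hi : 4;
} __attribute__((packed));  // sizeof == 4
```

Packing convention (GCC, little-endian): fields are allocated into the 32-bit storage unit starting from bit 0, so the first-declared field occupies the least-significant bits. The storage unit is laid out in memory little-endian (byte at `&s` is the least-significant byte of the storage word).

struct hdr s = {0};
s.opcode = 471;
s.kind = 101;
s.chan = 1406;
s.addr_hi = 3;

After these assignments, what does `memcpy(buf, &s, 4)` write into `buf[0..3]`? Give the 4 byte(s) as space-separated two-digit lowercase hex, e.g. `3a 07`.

d7 95 fd 3a

[0+:10] opcode=471 & 0x3ff = 0x1d7; word=0x000001d7
[10+:7] kind=101 & 0x7f = 0x65; word=0x000195d7
[17+:11] chan=1406 & 0x7ff = 0x57e; word=0x0afd95d7
[28+:4] addr_hi=3 & 0xf = 0x3; word=0x3afd95d7
word = 0x3afd95d7 → little-endian bytes:
  [0]=0xd7  [1]=0x95  [2]=0xfd  [3]=0x3a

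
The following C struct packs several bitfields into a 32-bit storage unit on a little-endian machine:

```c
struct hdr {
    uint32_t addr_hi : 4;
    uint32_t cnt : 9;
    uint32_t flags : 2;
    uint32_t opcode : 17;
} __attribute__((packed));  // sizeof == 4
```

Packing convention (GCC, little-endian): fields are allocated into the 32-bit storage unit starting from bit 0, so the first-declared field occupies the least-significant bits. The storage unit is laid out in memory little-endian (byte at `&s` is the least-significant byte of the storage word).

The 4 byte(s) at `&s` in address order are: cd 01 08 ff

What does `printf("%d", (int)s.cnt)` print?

28

[0]=0xcd [1]=0x01 [2]=0x08 [3]=0xff (little-endian) → word 0xff0801cd
addr_hi:4 @ bit 0 → (0xff0801cd>>0)&0xf = 0xd
cnt:9 @ bit 4 → (0xff0801cd>>4)&0x1ff = 0x1c  ←
flags:2 @ bit 13 → (0xff0801cd>>13)&0x3 = 0x0
opcode:17 @ bit 15 → (0xff0801cd>>15)&0x1ffff = 0x1fe10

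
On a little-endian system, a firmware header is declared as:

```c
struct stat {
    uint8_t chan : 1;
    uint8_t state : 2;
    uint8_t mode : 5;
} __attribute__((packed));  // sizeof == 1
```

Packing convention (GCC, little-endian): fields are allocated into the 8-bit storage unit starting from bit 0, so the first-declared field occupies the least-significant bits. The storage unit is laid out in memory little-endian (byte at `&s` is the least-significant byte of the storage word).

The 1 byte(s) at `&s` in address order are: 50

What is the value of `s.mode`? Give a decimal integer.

[0]=0x50 (little-endian) → word 0x50
chan [0+:1] = (word>>0) & 0x1 = 0
state [1+:2] = (word>>1) & 0x3 = 0
mode [3+:5] = (word>>3) & 0x1f = 10  ←

10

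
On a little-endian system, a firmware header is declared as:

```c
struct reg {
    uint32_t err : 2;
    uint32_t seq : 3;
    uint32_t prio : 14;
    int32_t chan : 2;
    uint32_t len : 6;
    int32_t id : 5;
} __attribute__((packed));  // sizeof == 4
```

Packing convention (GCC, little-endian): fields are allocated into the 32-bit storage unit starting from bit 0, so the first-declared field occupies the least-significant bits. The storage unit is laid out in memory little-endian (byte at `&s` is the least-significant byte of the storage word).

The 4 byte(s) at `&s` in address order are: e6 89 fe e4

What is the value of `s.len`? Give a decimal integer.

[0]=0xe6 [1]=0x89 [2]=0xfe [3]=0xe4 (little-endian) → word 0xe4fe89e6
err:2 @ bit 0 → (0xe4fe89e6>>0)&0x3 = 0x2
seq:3 @ bit 2 → (0xe4fe89e6>>2)&0x7 = 0x1
prio:14 @ bit 5 → (0xe4fe89e6>>5)&0x3fff = 0x344f
chan:2 @ bit 19 → (0xe4fe89e6>>19)&0x3 = 0x3
len:6 @ bit 21 → (0xe4fe89e6>>21)&0x3f = 0x27  ←
id:5 @ bit 27 → (0xe4fe89e6>>27)&0x1f = 0x1c

39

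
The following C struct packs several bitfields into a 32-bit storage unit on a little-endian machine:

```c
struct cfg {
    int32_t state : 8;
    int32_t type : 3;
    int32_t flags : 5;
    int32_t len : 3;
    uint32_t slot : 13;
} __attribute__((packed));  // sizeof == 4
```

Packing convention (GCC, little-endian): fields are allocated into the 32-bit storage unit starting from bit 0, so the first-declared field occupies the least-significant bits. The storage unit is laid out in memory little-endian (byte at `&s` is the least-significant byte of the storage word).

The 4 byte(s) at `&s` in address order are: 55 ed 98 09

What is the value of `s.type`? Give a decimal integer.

-3

[0]=0x55 [1]=0xed [2]=0x98 [3]=0x09 (little-endian) → word 0x0998ed55
state:8 @ bit 0 → (0x0998ed55>>0)&0xff = 0x55
type:3 @ bit 8 → (0x0998ed55>>8)&0x7 = 0x5  ←
flags:5 @ bit 11 → (0x0998ed55>>11)&0x1f = 0x1d
len:3 @ bit 16 → (0x0998ed55>>16)&0x7 = 0x0
slot:13 @ bit 19 → (0x0998ed55>>19)&0x1fff = 0x133
type signed 3b, MSB=1: 5 - 8 = -3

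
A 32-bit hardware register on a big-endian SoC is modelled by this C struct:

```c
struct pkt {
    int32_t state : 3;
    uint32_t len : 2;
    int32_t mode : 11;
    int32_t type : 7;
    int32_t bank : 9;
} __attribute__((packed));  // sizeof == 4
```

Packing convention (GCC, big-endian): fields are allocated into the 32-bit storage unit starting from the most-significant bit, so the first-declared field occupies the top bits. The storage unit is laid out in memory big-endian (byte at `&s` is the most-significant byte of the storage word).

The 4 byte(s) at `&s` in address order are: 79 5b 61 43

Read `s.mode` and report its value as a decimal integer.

347

[0]=0x79 [1]=0x5b [2]=0x61 [3]=0x43 (big-endian) → word 0x795b6143
state:3 @ bit 29 → (0x795b6143>>29)&0x7 = 0x3
len:2 @ bit 27 → (0x795b6143>>27)&0x3 = 0x3
mode:11 @ bit 16 → (0x795b6143>>16)&0x7ff = 0x15b  ←
type:7 @ bit 9 → (0x795b6143>>9)&0x7f = 0x30
bank:9 @ bit 0 → (0x795b6143>>0)&0x1ff = 0x143
mode signed 11b, MSB=0: value = 347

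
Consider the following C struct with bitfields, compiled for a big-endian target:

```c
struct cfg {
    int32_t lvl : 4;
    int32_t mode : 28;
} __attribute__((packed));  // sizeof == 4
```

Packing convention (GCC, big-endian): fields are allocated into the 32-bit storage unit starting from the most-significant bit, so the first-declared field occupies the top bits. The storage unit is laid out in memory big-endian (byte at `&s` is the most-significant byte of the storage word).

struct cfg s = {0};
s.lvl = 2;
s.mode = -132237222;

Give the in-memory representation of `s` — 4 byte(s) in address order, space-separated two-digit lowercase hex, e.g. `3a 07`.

28 1e 38 5a

lvl (4b) val=2 bits=0x2 at bit 28: 0x20000000
mode (28b) val=-132237222 bits=0x81e385a at bit 0: 0x281e385a
word = 0x281e385a → big-endian bytes:
  [0]=0x28  [1]=0x1e  [2]=0x38  [3]=0x5a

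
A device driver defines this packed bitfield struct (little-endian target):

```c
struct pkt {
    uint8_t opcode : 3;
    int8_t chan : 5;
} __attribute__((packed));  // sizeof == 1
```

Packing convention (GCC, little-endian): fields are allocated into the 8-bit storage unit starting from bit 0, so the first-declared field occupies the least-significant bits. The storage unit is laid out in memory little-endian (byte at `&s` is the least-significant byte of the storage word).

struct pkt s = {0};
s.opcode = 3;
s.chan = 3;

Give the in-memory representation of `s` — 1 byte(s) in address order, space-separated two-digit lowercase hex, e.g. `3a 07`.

1b

[0+:3] opcode=3 & 0x7 = 0x3; word=0x03
[3+:5] chan=3 & 0x1f = 0x3; word=0x1b
word = 0x1b → little-endian bytes:
  [0]=0x1b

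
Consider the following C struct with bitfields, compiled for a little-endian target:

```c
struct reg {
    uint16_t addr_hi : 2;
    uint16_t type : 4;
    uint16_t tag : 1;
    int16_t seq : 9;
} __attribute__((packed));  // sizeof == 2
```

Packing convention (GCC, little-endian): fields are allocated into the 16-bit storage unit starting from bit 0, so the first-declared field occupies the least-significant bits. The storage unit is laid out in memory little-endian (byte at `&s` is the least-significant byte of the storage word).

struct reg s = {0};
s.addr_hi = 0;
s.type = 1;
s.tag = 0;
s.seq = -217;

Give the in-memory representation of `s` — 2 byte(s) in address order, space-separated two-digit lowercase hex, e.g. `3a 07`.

addr_hi:2 = 0 → 0x0 << 0 → word 0x0000
type:4 = 1 → 0x1 << 2 → word 0x0004
tag:1 = 0 → 0x0 << 6 → word 0x0004
seq:9 = -217 → 0x127 << 7 → word 0x9384
word = 0x9384 → little-endian bytes:
  [0]=0x84  [1]=0x93

84 93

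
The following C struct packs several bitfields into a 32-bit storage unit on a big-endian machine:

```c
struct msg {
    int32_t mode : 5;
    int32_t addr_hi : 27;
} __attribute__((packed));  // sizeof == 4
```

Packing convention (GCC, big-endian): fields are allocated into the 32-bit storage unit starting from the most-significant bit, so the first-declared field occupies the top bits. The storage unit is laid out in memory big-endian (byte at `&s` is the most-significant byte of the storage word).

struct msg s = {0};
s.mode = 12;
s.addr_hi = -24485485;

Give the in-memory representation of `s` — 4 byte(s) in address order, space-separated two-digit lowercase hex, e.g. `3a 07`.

66 8a 61 93

mode:5 = 12 → 0xc << 27 → word 0x60000000
addr_hi:27 = -24485485 → 0x68a6193 << 0 → word 0x668a6193
word = 0x668a6193 → big-endian bytes:
  [0]=0x66  [1]=0x8a  [2]=0x61  [3]=0x93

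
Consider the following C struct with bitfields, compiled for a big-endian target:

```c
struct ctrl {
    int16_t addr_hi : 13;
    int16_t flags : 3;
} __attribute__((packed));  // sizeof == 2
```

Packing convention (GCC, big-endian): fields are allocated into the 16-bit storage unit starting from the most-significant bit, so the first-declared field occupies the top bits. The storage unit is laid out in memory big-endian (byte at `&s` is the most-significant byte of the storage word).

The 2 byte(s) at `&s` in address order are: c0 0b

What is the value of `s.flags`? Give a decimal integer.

[0]=0xc0 [1]=0x0b (big-endian) → word 0xc00b
addr_hi [3+:13] = (word>>3) & 0x1fff = 6145
flags [0+:3] = (word>>0) & 0x7 = 3  ←
flags signed 3b, MSB=0: value = 3

3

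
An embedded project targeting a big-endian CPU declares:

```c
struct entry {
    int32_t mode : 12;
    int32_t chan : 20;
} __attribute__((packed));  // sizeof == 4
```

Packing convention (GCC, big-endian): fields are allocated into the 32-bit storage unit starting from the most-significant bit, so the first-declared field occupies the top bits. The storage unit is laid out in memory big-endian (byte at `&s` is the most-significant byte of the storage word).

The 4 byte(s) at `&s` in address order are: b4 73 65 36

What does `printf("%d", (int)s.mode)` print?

[0]=0xb4 [1]=0x73 [2]=0x65 [3]=0x36 (big-endian) → word 0xb4736536
mode:12 @ bit 20 → (0xb4736536>>20)&0xfff = 0xb47  ←
chan:20 @ bit 0 → (0xb4736536>>0)&0xfffff = 0x36536
mode signed 12b, MSB=1: 2887 - 4096 = -1209

-1209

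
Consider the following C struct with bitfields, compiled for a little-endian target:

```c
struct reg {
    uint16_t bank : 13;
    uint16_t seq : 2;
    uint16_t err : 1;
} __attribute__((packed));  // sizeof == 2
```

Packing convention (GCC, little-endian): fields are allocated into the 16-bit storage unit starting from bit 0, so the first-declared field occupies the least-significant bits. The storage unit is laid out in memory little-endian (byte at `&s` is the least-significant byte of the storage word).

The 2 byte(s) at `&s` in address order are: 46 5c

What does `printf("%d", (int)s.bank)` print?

7238

[0]=0x46 [1]=0x5c (little-endian) → word 0x5c46
bank [0+:13] = (word>>0) & 0x1fff = 7238  ←
seq [13+:2] = (word>>13) & 0x3 = 2
err [15+:1] = (word>>15) & 0x1 = 0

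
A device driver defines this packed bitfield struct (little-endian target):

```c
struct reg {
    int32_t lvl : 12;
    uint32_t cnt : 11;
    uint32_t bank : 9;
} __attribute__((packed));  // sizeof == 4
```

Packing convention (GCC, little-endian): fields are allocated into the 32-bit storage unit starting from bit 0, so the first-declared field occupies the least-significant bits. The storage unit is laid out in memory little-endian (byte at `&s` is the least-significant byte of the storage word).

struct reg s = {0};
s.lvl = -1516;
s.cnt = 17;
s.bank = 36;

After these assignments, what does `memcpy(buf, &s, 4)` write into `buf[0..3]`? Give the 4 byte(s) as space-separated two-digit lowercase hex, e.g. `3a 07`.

lvl:12 = -1516 → 0xa14 << 0 → word 0x00000a14
cnt:11 = 17 → 0x11 << 12 → word 0x00011a14
bank:9 = 36 → 0x24 << 23 → word 0x12011a14
word = 0x12011a14 → little-endian bytes:
  [0]=0x14  [1]=0x1a  [2]=0x01  [3]=0x12

14 1a 01 12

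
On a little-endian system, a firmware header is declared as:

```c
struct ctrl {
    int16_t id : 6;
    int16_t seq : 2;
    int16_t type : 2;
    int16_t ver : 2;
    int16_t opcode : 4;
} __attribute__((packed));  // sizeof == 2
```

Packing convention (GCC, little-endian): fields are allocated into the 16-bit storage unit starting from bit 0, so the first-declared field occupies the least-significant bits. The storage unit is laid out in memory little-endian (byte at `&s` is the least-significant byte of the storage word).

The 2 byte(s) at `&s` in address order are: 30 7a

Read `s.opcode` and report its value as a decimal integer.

7

[0]=0x30 [1]=0x7a (little-endian) → word 0x7a30
id [0+:6] = (word>>0) & 0x3f = 48
seq [6+:2] = (word>>6) & 0x3 = 0
type [8+:2] = (word>>8) & 0x3 = 2
ver [10+:2] = (word>>10) & 0x3 = 2
opcode [12+:4] = (word>>12) & 0xf = 7  ←
opcode signed 4b, MSB=0: value = 7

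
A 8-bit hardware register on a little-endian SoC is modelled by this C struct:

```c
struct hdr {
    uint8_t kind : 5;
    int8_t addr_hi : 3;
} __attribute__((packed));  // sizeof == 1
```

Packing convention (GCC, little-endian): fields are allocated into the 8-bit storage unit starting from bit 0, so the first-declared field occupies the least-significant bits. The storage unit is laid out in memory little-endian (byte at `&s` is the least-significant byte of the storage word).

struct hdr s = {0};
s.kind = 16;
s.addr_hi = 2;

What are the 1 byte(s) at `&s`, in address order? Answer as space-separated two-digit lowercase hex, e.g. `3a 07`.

50

kind:5 = 16 → 0x10 << 0 → word 0x10
addr_hi:3 = 2 → 0x2 << 5 → word 0x50
word = 0x50 → little-endian bytes:
  [0]=0x50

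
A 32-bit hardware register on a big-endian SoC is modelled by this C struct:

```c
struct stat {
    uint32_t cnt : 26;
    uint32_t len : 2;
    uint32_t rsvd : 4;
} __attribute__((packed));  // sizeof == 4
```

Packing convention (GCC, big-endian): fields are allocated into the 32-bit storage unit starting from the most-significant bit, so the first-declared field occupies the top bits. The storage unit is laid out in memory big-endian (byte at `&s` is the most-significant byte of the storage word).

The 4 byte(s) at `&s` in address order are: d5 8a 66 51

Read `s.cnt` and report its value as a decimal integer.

[0]=0xd5 [1]=0x8a [2]=0x66 [3]=0x51 (big-endian) → word 0xd58a6651
cnt [6+:26] = (word>>6) & 0x3ffffff = 55978393  ←
len [4+:2] = (word>>4) & 0x3 = 1
rsvd [0+:4] = (word>>0) & 0xf = 1

55978393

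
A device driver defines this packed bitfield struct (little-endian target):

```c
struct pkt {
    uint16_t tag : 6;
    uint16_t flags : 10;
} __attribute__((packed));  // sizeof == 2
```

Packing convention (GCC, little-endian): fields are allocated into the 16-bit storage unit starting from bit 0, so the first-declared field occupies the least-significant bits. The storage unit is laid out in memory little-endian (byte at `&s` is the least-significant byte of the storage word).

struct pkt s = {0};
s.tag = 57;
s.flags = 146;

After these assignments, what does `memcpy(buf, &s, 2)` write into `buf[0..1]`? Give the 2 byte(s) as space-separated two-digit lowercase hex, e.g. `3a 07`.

b9 24

tag (6b) val=57 bits=0x39 at bit 0: 0x0039
flags (10b) val=146 bits=0x92 at bit 6: 0x24b9
word = 0x24b9 → little-endian bytes:
  [0]=0xb9  [1]=0x24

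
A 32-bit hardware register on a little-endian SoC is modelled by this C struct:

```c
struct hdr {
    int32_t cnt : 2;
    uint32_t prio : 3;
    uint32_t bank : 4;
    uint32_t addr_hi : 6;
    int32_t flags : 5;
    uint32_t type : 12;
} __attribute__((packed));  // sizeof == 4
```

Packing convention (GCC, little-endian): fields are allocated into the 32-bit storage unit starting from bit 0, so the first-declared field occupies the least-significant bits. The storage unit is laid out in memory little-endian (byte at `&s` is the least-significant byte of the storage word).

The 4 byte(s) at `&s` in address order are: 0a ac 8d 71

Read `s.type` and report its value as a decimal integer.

[0]=0x0a [1]=0xac [2]=0x8d [3]=0x71 (little-endian) → word 0x718dac0a
cnt [0+:2] = (word>>0) & 0x3 = 2
prio [2+:3] = (word>>2) & 0x7 = 2
bank [5+:4] = (word>>5) & 0xf = 0
addr_hi [9+:6] = (word>>9) & 0x3f = 22
flags [15+:5] = (word>>15) & 0x1f = 27
type [20+:12] = (word>>20) & 0xfff = 1816  ←

1816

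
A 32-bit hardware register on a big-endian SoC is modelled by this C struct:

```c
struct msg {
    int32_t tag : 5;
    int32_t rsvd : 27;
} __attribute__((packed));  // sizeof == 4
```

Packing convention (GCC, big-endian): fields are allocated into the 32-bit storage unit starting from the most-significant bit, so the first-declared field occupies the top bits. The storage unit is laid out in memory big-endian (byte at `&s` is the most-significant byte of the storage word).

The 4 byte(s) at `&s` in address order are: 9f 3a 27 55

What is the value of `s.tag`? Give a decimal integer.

[0]=0x9f [1]=0x3a [2]=0x27 [3]=0x55 (big-endian) → word 0x9f3a2755
tag [27+:5] = (word>>27) & 0x1f = 19  ←
rsvd [0+:27] = (word>>0) & 0x7ffffff = 121251669
tag signed 5b, MSB=1: 19 - 32 = -13

-13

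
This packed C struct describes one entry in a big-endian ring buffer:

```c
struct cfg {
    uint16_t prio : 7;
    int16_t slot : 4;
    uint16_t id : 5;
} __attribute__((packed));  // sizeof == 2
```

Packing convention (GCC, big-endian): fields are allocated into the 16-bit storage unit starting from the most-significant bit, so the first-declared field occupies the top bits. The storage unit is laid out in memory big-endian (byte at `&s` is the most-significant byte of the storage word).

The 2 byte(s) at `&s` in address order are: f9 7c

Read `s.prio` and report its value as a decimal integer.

124

[0]=0xf9 [1]=0x7c (big-endian) → word 0xf97c
prio:7 @ bit 9 → (0xf97c>>9)&0x7f = 0x7c  ←
slot:4 @ bit 5 → (0xf97c>>5)&0xf = 0xb
id:5 @ bit 0 → (0xf97c>>0)&0x1f = 0x1c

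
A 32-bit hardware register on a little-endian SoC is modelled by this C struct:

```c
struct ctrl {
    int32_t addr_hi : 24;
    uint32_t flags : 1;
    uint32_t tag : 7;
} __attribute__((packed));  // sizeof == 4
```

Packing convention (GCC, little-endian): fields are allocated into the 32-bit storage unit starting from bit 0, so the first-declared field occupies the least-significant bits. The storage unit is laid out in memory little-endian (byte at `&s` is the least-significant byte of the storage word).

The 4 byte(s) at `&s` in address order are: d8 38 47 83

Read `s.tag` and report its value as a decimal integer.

[0]=0xd8 [1]=0x38 [2]=0x47 [3]=0x83 (little-endian) → word 0x834738d8
addr_hi [0+:24] = (word>>0) & 0xffffff = 4667608
flags [24+:1] = (word>>24) & 0x1 = 1
tag [25+:7] = (word>>25) & 0x7f = 65  ←

65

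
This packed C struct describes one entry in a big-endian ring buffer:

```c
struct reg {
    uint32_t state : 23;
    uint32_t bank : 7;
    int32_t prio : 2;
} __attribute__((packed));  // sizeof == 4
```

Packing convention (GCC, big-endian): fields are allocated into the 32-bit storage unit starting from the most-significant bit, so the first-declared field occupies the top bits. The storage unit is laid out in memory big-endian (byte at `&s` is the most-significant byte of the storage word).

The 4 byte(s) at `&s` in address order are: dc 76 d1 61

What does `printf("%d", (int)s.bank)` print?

88

[0]=0xdc [1]=0x76 [2]=0xd1 [3]=0x61 (big-endian) → word 0xdc76d161
state [9+:23] = (word>>9) & 0x7fffff = 7224168
bank [2+:7] = (word>>2) & 0x7f = 88  ←
prio [0+:2] = (word>>0) & 0x3 = 1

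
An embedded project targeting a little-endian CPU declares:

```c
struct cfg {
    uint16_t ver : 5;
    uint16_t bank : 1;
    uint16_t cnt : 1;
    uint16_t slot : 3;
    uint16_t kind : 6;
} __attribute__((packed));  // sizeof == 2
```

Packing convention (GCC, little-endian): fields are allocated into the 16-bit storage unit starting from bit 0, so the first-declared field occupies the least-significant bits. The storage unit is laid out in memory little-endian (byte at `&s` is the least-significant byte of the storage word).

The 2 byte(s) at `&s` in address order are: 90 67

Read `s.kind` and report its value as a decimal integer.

25

[0]=0x90 [1]=0x67 (little-endian) → word 0x6790
ver [0+:5] = (word>>0) & 0x1f = 16
bank [5+:1] = (word>>5) & 0x1 = 0
cnt [6+:1] = (word>>6) & 0x1 = 0
slot [7+:3] = (word>>7) & 0x7 = 7
kind [10+:6] = (word>>10) & 0x3f = 25  ←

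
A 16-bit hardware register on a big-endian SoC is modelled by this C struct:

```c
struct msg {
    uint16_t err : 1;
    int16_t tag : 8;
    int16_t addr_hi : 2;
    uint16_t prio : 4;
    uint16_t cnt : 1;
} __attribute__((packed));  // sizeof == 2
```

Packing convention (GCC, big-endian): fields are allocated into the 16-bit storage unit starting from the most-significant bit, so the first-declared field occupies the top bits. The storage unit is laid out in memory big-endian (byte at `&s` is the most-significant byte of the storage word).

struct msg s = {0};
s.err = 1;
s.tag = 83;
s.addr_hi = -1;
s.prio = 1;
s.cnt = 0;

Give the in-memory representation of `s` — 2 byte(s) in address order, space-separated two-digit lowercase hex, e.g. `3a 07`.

a9 e2

[15+:1] err=1 & 0x1 = 0x1; word=0x8000
[7+:8] tag=83 & 0xff = 0x53; word=0xa980
[5+:2] addr_hi=-1 & 0x3 = 0x3; word=0xa9e0
[1+:4] prio=1 & 0xf = 0x1; word=0xa9e2
[0+:1] cnt=0 & 0x1 = 0x0; word=0xa9e2
word = 0xa9e2 → big-endian bytes:
  [0]=0xa9  [1]=0xe2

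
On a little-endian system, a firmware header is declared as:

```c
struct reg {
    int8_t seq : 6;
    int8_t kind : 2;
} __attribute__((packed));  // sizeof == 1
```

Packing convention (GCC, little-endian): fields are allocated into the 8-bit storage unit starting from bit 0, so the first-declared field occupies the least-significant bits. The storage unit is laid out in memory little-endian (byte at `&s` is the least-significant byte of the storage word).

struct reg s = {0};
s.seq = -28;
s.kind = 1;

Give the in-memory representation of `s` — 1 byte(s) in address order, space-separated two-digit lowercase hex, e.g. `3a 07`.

64

seq (6b) val=-28 bits=0x24 at bit 0: 0x24
kind (2b) val=1 bits=0x1 at bit 6: 0x64
word = 0x64 → little-endian bytes:
  [0]=0x64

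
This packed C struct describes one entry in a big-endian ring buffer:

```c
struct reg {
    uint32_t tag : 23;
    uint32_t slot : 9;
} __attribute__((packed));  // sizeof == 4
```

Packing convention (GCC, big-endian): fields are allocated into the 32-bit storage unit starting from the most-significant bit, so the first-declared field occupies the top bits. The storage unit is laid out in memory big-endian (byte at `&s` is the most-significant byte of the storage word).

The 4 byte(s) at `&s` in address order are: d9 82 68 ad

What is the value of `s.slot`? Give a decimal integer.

[0]=0xd9 [1]=0x82 [2]=0x68 [3]=0xad (big-endian) → word 0xd98268ad
tag [9+:23] = (word>>9) & 0x7fffff = 7127348
slot [0+:9] = (word>>0) & 0x1ff = 173  ←

173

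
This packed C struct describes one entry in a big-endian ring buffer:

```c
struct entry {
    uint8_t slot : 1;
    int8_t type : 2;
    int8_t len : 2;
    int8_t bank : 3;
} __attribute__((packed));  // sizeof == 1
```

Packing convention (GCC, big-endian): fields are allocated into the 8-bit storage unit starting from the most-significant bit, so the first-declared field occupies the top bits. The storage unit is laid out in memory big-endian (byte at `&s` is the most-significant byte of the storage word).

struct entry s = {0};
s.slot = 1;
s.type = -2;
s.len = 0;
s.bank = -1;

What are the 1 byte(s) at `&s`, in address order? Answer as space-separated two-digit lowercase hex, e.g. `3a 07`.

slot:1 = 1 → 0x1 << 7 → word 0x80
type:2 = -2 → 0x2 << 5 → word 0xc0
len:2 = 0 → 0x0 << 3 → word 0xc0
bank:3 = -1 → 0x7 << 0 → word 0xc7
word = 0xc7 → big-endian bytes:
  [0]=0xc7

c7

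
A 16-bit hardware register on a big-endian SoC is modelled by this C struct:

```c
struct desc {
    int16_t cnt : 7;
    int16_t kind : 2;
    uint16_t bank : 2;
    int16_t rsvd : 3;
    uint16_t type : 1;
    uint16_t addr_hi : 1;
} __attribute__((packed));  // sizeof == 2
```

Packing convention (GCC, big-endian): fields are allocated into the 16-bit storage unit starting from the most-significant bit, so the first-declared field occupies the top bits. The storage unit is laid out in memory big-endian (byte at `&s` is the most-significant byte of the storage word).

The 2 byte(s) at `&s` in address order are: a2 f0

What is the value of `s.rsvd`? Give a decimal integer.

-4

[0]=0xa2 [1]=0xf0 (big-endian) → word 0xa2f0
cnt:7 @ bit 9 → (0xa2f0>>9)&0x7f = 0x51
kind:2 @ bit 7 → (0xa2f0>>7)&0x3 = 0x1
bank:2 @ bit 5 → (0xa2f0>>5)&0x3 = 0x3
rsvd:3 @ bit 2 → (0xa2f0>>2)&0x7 = 0x4  ←
type:1 @ bit 1 → (0xa2f0>>1)&0x1 = 0x0
addr_hi:1 @ bit 0 → (0xa2f0>>0)&0x1 = 0x0
rsvd signed 3b, MSB=1: 4 - 8 = -4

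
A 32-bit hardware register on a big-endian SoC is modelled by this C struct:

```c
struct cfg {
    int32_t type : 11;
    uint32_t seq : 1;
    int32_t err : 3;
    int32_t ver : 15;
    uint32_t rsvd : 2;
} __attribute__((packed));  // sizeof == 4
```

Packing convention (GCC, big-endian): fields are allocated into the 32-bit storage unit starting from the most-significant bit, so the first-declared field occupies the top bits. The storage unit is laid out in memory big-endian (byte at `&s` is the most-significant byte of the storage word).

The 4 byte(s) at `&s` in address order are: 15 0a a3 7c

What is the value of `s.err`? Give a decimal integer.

[0]=0x15 [1]=0x0a [2]=0xa3 [3]=0x7c (big-endian) → word 0x150aa37c
type:11 @ bit 21 → (0x150aa37c>>21)&0x7ff = 0xa8
seq:1 @ bit 20 → (0x150aa37c>>20)&0x1 = 0x0
err:3 @ bit 17 → (0x150aa37c>>17)&0x7 = 0x5  ←
ver:15 @ bit 2 → (0x150aa37c>>2)&0x7fff = 0x28df
rsvd:2 @ bit 0 → (0x150aa37c>>0)&0x3 = 0x0
err signed 3b, MSB=1: 5 - 8 = -3

-3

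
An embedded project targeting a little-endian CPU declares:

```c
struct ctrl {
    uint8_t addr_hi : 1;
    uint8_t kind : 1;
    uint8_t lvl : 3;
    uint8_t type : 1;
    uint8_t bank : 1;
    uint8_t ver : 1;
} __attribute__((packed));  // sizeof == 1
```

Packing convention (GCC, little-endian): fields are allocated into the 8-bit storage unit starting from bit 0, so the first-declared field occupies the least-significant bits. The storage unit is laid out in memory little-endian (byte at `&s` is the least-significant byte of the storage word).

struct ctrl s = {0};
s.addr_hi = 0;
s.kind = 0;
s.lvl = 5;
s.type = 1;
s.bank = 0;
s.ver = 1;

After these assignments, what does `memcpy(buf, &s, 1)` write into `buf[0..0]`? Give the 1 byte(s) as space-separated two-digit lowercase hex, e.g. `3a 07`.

[0+:1] addr_hi=0 & 0x1 = 0x0; word=0x00
[1+:1] kind=0 & 0x1 = 0x0; word=0x00
[2+:3] lvl=5 & 0x7 = 0x5; word=0x14
[5+:1] type=1 & 0x1 = 0x1; word=0x34
[6+:1] bank=0 & 0x1 = 0x0; word=0x34
[7+:1] ver=1 & 0x1 = 0x1; word=0xb4
word = 0xb4 → little-endian bytes:
  [0]=0xb4

b4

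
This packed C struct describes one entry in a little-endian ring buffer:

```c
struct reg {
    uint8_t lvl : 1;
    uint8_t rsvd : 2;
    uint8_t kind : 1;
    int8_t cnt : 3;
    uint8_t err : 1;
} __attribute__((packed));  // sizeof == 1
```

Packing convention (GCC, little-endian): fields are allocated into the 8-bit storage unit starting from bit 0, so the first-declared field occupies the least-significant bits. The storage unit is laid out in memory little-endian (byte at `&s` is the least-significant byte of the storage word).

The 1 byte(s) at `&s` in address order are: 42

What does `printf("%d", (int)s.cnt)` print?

-4

[0]=0x42 (little-endian) → word 0x42
lvl:1 @ bit 0 → (0x42>>0)&0x1 = 0x0
rsvd:2 @ bit 1 → (0x42>>1)&0x3 = 0x1
kind:1 @ bit 3 → (0x42>>3)&0x1 = 0x0
cnt:3 @ bit 4 → (0x42>>4)&0x7 = 0x4  ←
err:1 @ bit 7 → (0x42>>7)&0x1 = 0x0
cnt signed 3b, MSB=1: 4 - 8 = -4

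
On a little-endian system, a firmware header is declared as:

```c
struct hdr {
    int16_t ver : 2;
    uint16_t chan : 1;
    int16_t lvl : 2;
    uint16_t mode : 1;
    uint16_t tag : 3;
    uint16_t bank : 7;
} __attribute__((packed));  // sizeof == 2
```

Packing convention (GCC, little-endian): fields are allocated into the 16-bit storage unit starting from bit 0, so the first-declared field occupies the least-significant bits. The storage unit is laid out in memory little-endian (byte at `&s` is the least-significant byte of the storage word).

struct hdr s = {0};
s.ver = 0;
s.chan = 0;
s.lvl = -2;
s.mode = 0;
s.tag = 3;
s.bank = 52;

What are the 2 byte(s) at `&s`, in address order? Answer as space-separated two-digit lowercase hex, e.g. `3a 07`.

d0 68

ver (2b) val=0 bits=0x0 at bit 0: 0x0000
chan (1b) val=0 bits=0x0 at bit 2: 0x0000
lvl (2b) val=-2 bits=0x2 at bit 3: 0x0010
mode (1b) val=0 bits=0x0 at bit 5: 0x0010
tag (3b) val=3 bits=0x3 at bit 6: 0x00d0
bank (7b) val=52 bits=0x34 at bit 9: 0x68d0
word = 0x68d0 → little-endian bytes:
  [0]=0xd0  [1]=0x68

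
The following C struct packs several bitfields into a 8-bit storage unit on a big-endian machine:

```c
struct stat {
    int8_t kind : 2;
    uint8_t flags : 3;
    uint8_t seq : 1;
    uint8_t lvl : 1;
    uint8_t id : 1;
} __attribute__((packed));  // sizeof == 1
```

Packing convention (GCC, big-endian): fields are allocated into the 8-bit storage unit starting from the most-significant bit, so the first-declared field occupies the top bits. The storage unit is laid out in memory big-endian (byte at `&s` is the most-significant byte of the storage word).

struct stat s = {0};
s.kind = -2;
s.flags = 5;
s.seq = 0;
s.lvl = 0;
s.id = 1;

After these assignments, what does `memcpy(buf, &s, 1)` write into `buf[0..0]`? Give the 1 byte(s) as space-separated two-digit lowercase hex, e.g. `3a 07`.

kind:2 = -2 → 0x2 << 6 → word 0x80
flags:3 = 5 → 0x5 << 3 → word 0xa8
seq:1 = 0 → 0x0 << 2 → word 0xa8
lvl:1 = 0 → 0x0 << 1 → word 0xa8
id:1 = 1 → 0x1 << 0 → word 0xa9
word = 0xa9 → big-endian bytes:
  [0]=0xa9

a9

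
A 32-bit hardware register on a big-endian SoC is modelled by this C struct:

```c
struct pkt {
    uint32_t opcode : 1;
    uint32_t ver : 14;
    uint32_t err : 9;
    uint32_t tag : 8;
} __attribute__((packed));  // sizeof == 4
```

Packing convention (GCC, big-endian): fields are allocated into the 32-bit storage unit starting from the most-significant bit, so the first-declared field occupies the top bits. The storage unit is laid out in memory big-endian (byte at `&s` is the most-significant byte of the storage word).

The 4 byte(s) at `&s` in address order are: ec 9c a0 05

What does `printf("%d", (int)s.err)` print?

160

[0]=0xec [1]=0x9c [2]=0xa0 [3]=0x05 (big-endian) → word 0xec9ca005
opcode:1 @ bit 31 → (0xec9ca005>>31)&0x1 = 0x1
ver:14 @ bit 17 → (0xec9ca005>>17)&0x3fff = 0x364e
err:9 @ bit 8 → (0xec9ca005>>8)&0x1ff = 0xa0  ←
tag:8 @ bit 0 → (0xec9ca005>>0)&0xff = 0x5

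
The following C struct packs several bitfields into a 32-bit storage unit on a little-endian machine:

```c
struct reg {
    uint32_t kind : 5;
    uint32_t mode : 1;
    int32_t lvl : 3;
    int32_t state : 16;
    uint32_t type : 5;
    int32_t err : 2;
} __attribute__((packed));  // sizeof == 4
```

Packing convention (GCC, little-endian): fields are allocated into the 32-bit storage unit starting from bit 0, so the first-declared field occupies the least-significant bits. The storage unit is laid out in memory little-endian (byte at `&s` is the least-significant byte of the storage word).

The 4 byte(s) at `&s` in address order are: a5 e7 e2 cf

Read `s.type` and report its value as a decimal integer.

[0]=0xa5 [1]=0xe7 [2]=0xe2 [3]=0xcf (little-endian) → word 0xcfe2e7a5
kind [0+:5] = (word>>0) & 0x1f = 5
mode [5+:1] = (word>>5) & 0x1 = 1
lvl [6+:3] = (word>>6) & 0x7 = 6
state [9+:16] = (word>>9) & 0xffff = 61811
type [25+:5] = (word>>25) & 0x1f = 7  ←
err [30+:2] = (word>>30) & 0x3 = 3

7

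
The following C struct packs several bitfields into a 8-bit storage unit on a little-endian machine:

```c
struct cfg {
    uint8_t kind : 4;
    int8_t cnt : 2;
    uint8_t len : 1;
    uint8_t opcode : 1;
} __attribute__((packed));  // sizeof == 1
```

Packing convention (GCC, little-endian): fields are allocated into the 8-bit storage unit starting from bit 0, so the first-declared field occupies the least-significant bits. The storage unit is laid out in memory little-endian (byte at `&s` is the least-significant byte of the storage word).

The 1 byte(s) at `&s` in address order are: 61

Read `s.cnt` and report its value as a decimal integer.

-2

[0]=0x61 (little-endian) → word 0x61
kind:4 @ bit 0 → (0x61>>0)&0xf = 0x1
cnt:2 @ bit 4 → (0x61>>4)&0x3 = 0x2  ←
len:1 @ bit 6 → (0x61>>6)&0x1 = 0x1
opcode:1 @ bit 7 → (0x61>>7)&0x1 = 0x0
cnt signed 2b, MSB=1: 2 - 4 = -2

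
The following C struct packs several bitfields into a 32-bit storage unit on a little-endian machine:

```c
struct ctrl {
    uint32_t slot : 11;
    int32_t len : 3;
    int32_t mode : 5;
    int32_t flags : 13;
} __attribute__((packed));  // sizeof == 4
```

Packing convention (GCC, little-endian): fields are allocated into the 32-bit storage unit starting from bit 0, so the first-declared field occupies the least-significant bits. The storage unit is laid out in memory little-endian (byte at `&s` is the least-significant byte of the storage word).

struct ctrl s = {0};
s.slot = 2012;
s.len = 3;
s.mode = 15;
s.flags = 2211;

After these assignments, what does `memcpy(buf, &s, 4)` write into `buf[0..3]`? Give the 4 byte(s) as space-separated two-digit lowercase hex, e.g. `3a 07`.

slot:11 = 2012 → 0x7dc << 0 → word 0x000007dc
len:3 = 3 → 0x3 << 11 → word 0x00001fdc
mode:5 = 15 → 0xf << 14 → word 0x0003dfdc
flags:13 = 2211 → 0x8a3 << 19 → word 0x451bdfdc
word = 0x451bdfdc → little-endian bytes:
  [0]=0xdc  [1]=0xdf  [2]=0x1b  [3]=0x45

dc df 1b 45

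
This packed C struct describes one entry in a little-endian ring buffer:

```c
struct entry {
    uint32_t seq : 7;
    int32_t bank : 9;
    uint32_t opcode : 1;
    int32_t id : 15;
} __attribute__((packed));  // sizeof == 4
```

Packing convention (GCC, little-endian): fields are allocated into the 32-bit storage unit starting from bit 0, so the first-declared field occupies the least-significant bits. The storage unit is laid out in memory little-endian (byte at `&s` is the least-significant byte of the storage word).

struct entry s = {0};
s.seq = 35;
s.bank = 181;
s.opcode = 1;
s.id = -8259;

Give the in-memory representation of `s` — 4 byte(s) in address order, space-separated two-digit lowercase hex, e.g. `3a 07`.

seq (7b) val=35 bits=0x23 at bit 0: 0x00000023
bank (9b) val=181 bits=0xb5 at bit 7: 0x00005aa3
opcode (1b) val=1 bits=0x1 at bit 16: 0x00015aa3
id (15b) val=-8259 bits=0x5fbd at bit 17: 0xbf7b5aa3
word = 0xbf7b5aa3 → little-endian bytes:
  [0]=0xa3  [1]=0x5a  [2]=0x7b  [3]=0xbf

a3 5a 7b bf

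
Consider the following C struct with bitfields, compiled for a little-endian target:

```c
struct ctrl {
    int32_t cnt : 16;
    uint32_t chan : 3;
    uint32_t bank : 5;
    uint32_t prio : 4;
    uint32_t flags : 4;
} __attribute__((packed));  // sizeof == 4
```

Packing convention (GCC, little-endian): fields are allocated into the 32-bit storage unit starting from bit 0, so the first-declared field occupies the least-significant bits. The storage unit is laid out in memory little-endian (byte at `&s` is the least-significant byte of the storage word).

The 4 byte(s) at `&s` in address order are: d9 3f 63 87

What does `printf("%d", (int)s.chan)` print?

[0]=0xd9 [1]=0x3f [2]=0x63 [3]=0x87 (little-endian) → word 0x87633fd9
cnt [0+:16] = (word>>0) & 0xffff = 16345
chan [16+:3] = (word>>16) & 0x7 = 3  ←
bank [19+:5] = (word>>19) & 0x1f = 12
prio [24+:4] = (word>>24) & 0xf = 7
flags [28+:4] = (word>>28) & 0xf = 8

3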